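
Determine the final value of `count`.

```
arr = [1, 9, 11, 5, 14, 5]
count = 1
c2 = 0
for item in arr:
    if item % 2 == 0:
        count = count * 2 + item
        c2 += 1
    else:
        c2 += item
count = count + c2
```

item=1: not even; c2=1
item=9: not even; c2=10
item=11: not even; c2=21
item=5: not even; c2=26
item=14: even, count = 1*2+14 = 16; c2=27
item=5: not even; c2=32
count+c2 = 16+32 = 48

48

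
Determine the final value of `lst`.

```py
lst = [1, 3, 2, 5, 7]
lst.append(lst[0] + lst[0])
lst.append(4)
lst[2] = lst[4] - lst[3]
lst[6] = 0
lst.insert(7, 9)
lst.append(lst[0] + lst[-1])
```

[1, 3, 2, 5, 7, 2, 0, 9, 10]

append lst[0]+lst[0] = 1+1 = 2 → [1, 3, 2, 5, 7, 2]
append 4 → [1, 3, 2, 5, 7, 2, 4]
lst[2] = lst[4]-lst[3] = 7-5 = 2 → [1, 3, 2, 5, 7, 2, 4]
lst[6] = 0 → [1, 3, 2, 5, 7, 2, 0]
insert 9 at 7 → [1, 3, 2, 5, 7, 2, 0, 9]
append lst[0]+lst[-1] = 1+9 = 10 → [1, 3, 2, 5, 7, 2, 0, 9, 10]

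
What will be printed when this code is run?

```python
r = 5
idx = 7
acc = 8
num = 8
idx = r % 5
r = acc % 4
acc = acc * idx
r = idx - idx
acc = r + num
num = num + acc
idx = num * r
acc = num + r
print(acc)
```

idx = 5%5 = 0
r = 8%4 = 0
acc = 8*0 = 0
r = 0-0 = 0
acc = 0+8 = 8
num = 8+8 = 16
idx = 16*0 = 0
acc = 16+0 = 16

16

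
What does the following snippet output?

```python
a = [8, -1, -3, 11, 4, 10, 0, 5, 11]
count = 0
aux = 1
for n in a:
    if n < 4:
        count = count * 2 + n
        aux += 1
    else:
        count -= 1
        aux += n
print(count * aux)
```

n=8: not <4, count = 0-1 = -1; aux=9
n=-1: <4, count = (-1)*2+(-1) = -3; aux=10
n=-3: <4, count = (-3)*2+(-3) = -9; aux=11
n=11: not <4, count = (-9)-1 = -10; aux=22
n=4: not <4, count = (-10)-1 = -11; aux=26
n=10: not <4, count = (-11)-1 = -12; aux=36
n=0: <4, count = (-12)*2+0 = -24; aux=37
n=5: not <4, count = (-24)-1 = -25; aux=42
n=11: not <4, count = (-25)-1 = -26; aux=53
count*aux = (-26)*53 = -1378

-1378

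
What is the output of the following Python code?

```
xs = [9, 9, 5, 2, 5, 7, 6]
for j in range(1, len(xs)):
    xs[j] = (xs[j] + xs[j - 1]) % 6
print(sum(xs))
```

j=1: xs[1] = (9+9)%6 = 0 → [9, 0, 5, 2, 5, 7, 6]
j=2: xs[2] = (5+0)%6 = 5 → [9, 0, 5, 2, 5, 7, 6]
j=3: xs[3] = (2+5)%6 = 1 → [9, 0, 5, 1, 5, 7, 6]
j=4: xs[4] = (5+1)%6 = 0 → [9, 0, 5, 1, 0, 7, 6]
j=5: xs[5] = (7+0)%6 = 1 → [9, 0, 5, 1, 0, 1, 6]
j=6: xs[6] = (6+1)%6 = 1 → [9, 0, 5, 1, 0, 1, 1]
sum = 17

17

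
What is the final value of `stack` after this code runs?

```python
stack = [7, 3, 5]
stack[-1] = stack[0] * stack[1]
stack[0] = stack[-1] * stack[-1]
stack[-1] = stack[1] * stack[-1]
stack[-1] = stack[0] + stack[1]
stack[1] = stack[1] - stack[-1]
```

stack[-1] = stack[0]*stack[1] = 7*3 = 21 → [7, 3, 21]
stack[0] = stack[-1]*stack[-1] = 21*21 = 441 → [441, 3, 21]
stack[-1] = stack[1]*stack[-1] = 3*21 = 63 → [441, 3, 63]
stack[-1] = stack[0]+stack[1] = 441+3 = 444 → [441, 3, 444]
stack[1] = stack[1]-stack[-1] = 3-444 = -441 → [441, -441, 444]

[441, -441, 444]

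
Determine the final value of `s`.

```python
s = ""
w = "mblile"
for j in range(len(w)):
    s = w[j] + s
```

j=0: prepend 'm' → 'm'
j=1: prepend 'b' → 'bm'
j=2: prepend 'l' → 'lbm'
j=3: prepend 'i' → 'ilbm'
j=4: prepend 'l' → 'lilbm'
j=5: prepend 'e' → 'elilbm'

'elilbm'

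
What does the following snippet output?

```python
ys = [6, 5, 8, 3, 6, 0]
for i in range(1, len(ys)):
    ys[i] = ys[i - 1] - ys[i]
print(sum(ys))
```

i=1: ys[1] = 6-5 = 1 → [6, 1, 8, 3, 6, 0]
i=2: ys[2] = 1-8 = -7 → [6, 1, -7, 3, 6, 0]
i=3: ys[3] = (-7)-3 = -10 → [6, 1, -7, -10, 6, 0]
i=4: ys[4] = (-10)-6 = -16 → [6, 1, -7, -10, -16, 0]
i=5: ys[5] = (-16)-0 = -16 → [6, 1, -7, -10, -16, -16]
sum = -42

-42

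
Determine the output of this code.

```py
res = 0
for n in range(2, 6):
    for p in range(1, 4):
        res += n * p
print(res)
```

84

n=2,p=1: res = 0+2 = 2
n=2,p=2: res = 2+4 = 6
n=2,p=3: res = 6+6 = 12
n=3,p=1: res = 12+3 = 15
n=3,p=2: res = 15+6 = 21
n=3,p=3: res = 21+9 = 30
n=4,p=1: res = 30+4 = 34
n=4,p=2: res = 34+8 = 42
n=4,p=3: res = 42+12 = 54
n=5,p=1: res = 54+5 = 59
n=5,p=2: res = 59+10 = 69
n=5,p=3: res = 69+15 = 84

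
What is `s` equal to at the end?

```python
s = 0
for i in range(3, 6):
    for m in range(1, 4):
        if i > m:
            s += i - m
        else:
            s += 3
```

i=3,m=1: 3>1, s = 0+2 = 2
i=3,m=2: 3>2, s = 2+1 = 3
i=3,m=3: not 3>3, s = 3+3 = 6
i=4,m=1: 4>1, s = 6+3 = 9
i=4,m=2: 4>2, s = 9+2 = 11
i=4,m=3: 4>3, s = 11+1 = 12
i=5,m=1: 5>1, s = 12+4 = 16
i=5,m=2: 5>2, s = 16+3 = 19
i=5,m=3: 5>3, s = 19+2 = 21

21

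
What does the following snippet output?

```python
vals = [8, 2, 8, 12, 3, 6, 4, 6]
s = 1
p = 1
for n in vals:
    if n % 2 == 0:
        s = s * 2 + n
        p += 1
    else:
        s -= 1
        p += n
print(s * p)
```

n=8: even, s = 1*2+8 = 10; p=2
n=2: even, s = 10*2+2 = 22; p=3
n=8: even, s = 22*2+8 = 52; p=4
n=12: even, s = 52*2+12 = 116; p=5
n=3: not even, s = 116-1 = 115; p=8
n=6: even, s = 115*2+6 = 236; p=9
n=4: even, s = 236*2+4 = 476; p=10
n=6: even, s = 476*2+6 = 958; p=11
s*p = 958*11 = 10538

10538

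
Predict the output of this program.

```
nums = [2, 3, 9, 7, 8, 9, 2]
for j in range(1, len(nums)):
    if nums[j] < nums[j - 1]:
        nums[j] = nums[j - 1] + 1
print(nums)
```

[2, 3, 9, 10, 11, 12, 13]

j=1: 3>=2, unchanged → [2, 3, 9, 7, 8, 9, 2]
j=2: 9>=3, unchanged → [2, 3, 9, 7, 8, 9, 2]
j=3: 7<9, nums[3] = 9+1 = 10 → [2, 3, 9, 10, 8, 9, 2]
j=4: 8<10, nums[4] = 10+1 = 11 → [2, 3, 9, 10, 11, 9, 2]
j=5: 9<11, nums[5] = 11+1 = 12 → [2, 3, 9, 10, 11, 12, 2]
j=6: 2<12, nums[6] = 12+1 = 13 → [2, 3, 9, 10, 11, 12, 13]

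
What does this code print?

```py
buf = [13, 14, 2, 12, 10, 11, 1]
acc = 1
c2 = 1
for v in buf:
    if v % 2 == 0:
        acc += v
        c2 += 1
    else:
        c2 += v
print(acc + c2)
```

69

v=13: not even; c2=14
v=14: even, acc = 1+14 = 15; c2=15
v=2: even, acc = 15+2 = 17; c2=16
v=12: even, acc = 17+12 = 29; c2=17
v=10: even, acc = 29+10 = 39; c2=18
v=11: not even; c2=29
v=1: not even; c2=30
acc+c2 = 39+30 = 69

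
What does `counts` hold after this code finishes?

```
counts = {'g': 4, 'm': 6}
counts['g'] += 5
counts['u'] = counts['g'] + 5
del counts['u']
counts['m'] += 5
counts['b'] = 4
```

counts['g'] = 4+5 = 9 → {'g': 9, 'm': 6}
counts['u'] = counts['g']+5 = 14 → {'g': 9, 'm': 6, 'u': 14}
del 'u' → {'g': 9, 'm': 6}
counts['m'] = 6+5 = 11 → {'g': 9, 'm': 11}
counts['b'] = 4 → {'g': 9, 'm': 11, 'b': 4}

{'g': 9, 'm': 11, 'b': 4}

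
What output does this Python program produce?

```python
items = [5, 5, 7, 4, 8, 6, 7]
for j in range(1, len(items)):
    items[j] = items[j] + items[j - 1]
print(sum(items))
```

159

j=1: items[1] = 5+5 = 10 → [5, 10, 7, 4, 8, 6, 7]
j=2: items[2] = 7+10 = 17 → [5, 10, 17, 4, 8, 6, 7]
j=3: items[3] = 4+17 = 21 → [5, 10, 17, 21, 8, 6, 7]
j=4: items[4] = 8+21 = 29 → [5, 10, 17, 21, 29, 6, 7]
j=5: items[5] = 6+29 = 35 → [5, 10, 17, 21, 29, 35, 7]
j=6: items[6] = 7+35 = 42 → [5, 10, 17, 21, 29, 35, 42]
sum = 159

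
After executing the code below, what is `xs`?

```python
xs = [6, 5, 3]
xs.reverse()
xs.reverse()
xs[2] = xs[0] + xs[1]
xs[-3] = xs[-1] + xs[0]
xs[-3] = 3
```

[3, 5, 11]

reverse → [3, 5, 6]
reverse → [6, 5, 3]
xs[2] = xs[0]+xs[1] = 6+5 = 11 → [6, 5, 11]
xs[-3] = xs[-1]+xs[0] = 11+6 = 17 → [17, 5, 11]
xs[-3] = 3 → [3, 5, 11]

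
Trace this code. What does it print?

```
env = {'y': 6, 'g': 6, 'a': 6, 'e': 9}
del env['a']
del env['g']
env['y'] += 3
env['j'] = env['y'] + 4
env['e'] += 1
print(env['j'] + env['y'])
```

del 'a' → {'y': 6, 'g': 6, 'e': 9}
del 'g' → {'y': 6, 'e': 9}
env['y'] = 6+3 = 9 → {'y': 9, 'e': 9}
env['j'] = env['y']+4 = 13 → {'y': 9, 'e': 9, 'j': 13}
env['e'] = 9+1 = 10 → {'y': 9, 'e': 10, 'j': 13}
env['j']+env['y'] = 13+9 = 22

22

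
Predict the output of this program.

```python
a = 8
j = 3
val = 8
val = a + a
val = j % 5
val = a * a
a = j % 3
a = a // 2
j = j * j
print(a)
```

0

val = 8+8 = 16
val = 3%5 = 3
val = 8*8 = 64
a = 3%3 = 0
a = 0//2 = 0
j = 3*3 = 9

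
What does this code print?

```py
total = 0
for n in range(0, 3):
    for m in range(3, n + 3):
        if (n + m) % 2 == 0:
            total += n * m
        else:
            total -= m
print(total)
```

n=1,m=3: even sum, total = 0+3 = 3
n=2,m=3: odd sum, total = 3-3 = 0
n=2,m=4: even sum, total = 0+8 = 8

8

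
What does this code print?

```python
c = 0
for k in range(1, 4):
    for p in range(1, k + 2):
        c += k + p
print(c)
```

39

k=1,p=1: c = 0+2 = 2
k=1,p=2: c = 2+3 = 5
k=2,p=1: c = 5+3 = 8
k=2,p=2: c = 8+4 = 12
k=2,p=3: c = 12+5 = 17
k=3,p=1: c = 17+4 = 21
k=3,p=2: c = 21+5 = 26
k=3,p=3: c = 26+6 = 32
k=3,p=4: c = 32+7 = 39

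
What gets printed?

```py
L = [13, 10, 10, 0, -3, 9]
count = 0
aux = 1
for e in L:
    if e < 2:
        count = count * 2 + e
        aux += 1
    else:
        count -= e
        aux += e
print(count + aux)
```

e=13: not <2, count = 0-13 = -13; aux=14
e=10: not <2, count = (-13)-10 = -23; aux=24
e=10: not <2, count = (-23)-10 = -33; aux=34
e=0: <2, count = (-33)*2+0 = -66; aux=35
e=-3: <2, count = (-66)*2+(-3) = -135; aux=36
e=9: not <2, count = (-135)-9 = -144; aux=45
count+aux = (-144)+45 = -99

-99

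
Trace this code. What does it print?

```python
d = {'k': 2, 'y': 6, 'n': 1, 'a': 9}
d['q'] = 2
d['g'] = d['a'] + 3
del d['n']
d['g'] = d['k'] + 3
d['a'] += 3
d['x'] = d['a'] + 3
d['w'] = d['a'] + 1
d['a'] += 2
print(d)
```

{'k': 2, 'y': 6, 'a': 14, 'q': 2, 'g': 5, 'x': 15, 'w': 13}

d['q'] = 2 → {'k': 2, 'y': 6, 'n': 1, 'a': 9, 'q': 2}
d['g'] = d['a']+3 = 12 → {'k': 2, 'y': 6, 'n': 1, 'a': 9, 'q': 2, 'g': 12}
del 'n' → {'k': 2, 'y': 6, 'a': 9, 'q': 2, 'g': 12}
d['g'] = d['k']+3 = 5 → {'k': 2, 'y': 6, 'a': 9, 'q': 2, 'g': 5}
d['a'] = 9+3 = 12 → {'k': 2, 'y': 6, 'a': 12, 'q': 2, 'g': 5}
d['x'] = d['a']+3 = 15 → {'k': 2, 'y': 6, 'a': 12, 'q': 2, 'g': 5, 'x': 15}
d['w'] = d['a']+1 = 13 → {'k': 2, 'y': 6, 'a': 12, 'q': 2, 'g': 5, 'x': 15, 'w': 13}
d['a'] = 12+2 = 14 → {'k': 2, 'y': 6, 'a': 14, 'q': 2, 'g': 5, 'x': 15, 'w': 13}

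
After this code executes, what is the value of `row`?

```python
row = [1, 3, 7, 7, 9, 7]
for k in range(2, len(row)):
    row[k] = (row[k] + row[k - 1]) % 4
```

k=2: row[2] = (7+3)%4 = 2 → [1, 3, 2, 7, 9, 7]
k=3: row[3] = (7+2)%4 = 1 → [1, 3, 2, 1, 9, 7]
k=4: row[4] = (9+1)%4 = 2 → [1, 3, 2, 1, 2, 7]
k=5: row[5] = (7+2)%4 = 1 → [1, 3, 2, 1, 2, 1]

[1, 3, 2, 1, 2, 1]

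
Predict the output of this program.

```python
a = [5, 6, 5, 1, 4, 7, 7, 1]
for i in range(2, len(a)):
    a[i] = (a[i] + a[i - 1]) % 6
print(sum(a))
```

i=2: a[2] = (5+6)%6 = 5 → [5, 6, 5, 1, 4, 7, 7, 1]
i=3: a[3] = (1+5)%6 = 0 → [5, 6, 5, 0, 4, 7, 7, 1]
i=4: a[4] = (4+0)%6 = 4 → [5, 6, 5, 0, 4, 7, 7, 1]
i=5: a[5] = (7+4)%6 = 5 → [5, 6, 5, 0, 4, 5, 7, 1]
i=6: a[6] = (7+5)%6 = 0 → [5, 6, 5, 0, 4, 5, 0, 1]
i=7: a[7] = (1+0)%6 = 1 → [5, 6, 5, 0, 4, 5, 0, 1]
sum = 26

26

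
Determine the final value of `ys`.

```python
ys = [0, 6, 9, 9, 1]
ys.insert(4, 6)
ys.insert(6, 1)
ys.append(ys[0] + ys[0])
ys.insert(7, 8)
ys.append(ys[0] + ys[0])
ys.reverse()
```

insert 6 at 4 → [0, 6, 9, 9, 6, 1]
insert 1 at 6 → [0, 6, 9, 9, 6, 1, 1]
append ys[0]+ys[0] = 0+0 = 0 → [0, 6, 9, 9, 6, 1, 1, 0]
insert 8 at 7 → [0, 6, 9, 9, 6, 1, 1, 8, 0]
append ys[0]+ys[0] = 0+0 = 0 → [0, 6, 9, 9, 6, 1, 1, 8, 0, 0]
reverse → [0, 0, 8, 1, 1, 6, 9, 9, 6, 0]

[0, 0, 8, 1, 1, 6, 9, 9, 6, 0]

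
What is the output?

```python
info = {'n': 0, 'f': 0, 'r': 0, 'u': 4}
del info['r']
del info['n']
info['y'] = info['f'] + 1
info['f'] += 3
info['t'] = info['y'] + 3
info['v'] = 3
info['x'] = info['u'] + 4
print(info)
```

{'f': 3, 'u': 4, 'y': 1, 't': 4, 'v': 3, 'x': 8}

del 'r' → {'n': 0, 'f': 0, 'u': 4}
del 'n' → {'f': 0, 'u': 4}
info['y'] = info['f']+1 = 1 → {'f': 0, 'u': 4, 'y': 1}
info['f'] = 0+3 = 3 → {'f': 3, 'u': 4, 'y': 1}
info['t'] = info['y']+3 = 4 → {'f': 3, 'u': 4, 'y': 1, 't': 4}
info['v'] = 3 → {'f': 3, 'u': 4, 'y': 1, 't': 4, 'v': 3}
info['x'] = info['u']+4 = 8 → {'f': 3, 'u': 4, 'y': 1, 't': 4, 'v': 3, 'x': 8}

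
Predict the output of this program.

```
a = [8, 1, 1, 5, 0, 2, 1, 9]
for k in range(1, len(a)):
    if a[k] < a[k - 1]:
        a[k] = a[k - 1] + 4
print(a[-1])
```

36

k=1: 1<8, a[1] = 8+4 = 12 → [8, 12, 1, 5, 0, 2, 1, 9]
k=2: 1<12, a[2] = 12+4 = 16 → [8, 12, 16, 5, 0, 2, 1, 9]
k=3: 5<16, a[3] = 16+4 = 20 → [8, 12, 16, 20, 0, 2, 1, 9]
k=4: 0<20, a[4] = 20+4 = 24 → [8, 12, 16, 20, 24, 2, 1, 9]
k=5: 2<24, a[5] = 24+4 = 28 → [8, 12, 16, 20, 24, 28, 1, 9]
k=6: 1<28, a[6] = 28+4 = 32 → [8, 12, 16, 20, 24, 28, 32, 9]
k=7: 9<32, a[7] = 32+4 = 36 → [8, 12, 16, 20, 24, 28, 32, 36]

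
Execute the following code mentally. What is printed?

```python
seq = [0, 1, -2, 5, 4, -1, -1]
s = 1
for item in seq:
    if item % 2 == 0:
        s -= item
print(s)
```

item=0: even, s = 1-0 = 1
item=1: not even
item=-2: even, s = 1-(-2) = 3
item=5: not even
item=4: even, s = 3-4 = -1
item=-1: not even
item=-1: not even

-1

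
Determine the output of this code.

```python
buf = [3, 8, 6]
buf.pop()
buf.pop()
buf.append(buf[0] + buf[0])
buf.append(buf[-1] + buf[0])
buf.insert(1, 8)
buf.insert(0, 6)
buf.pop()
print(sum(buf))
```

pop() removes 6 → [3, 8]
pop() removes 8 → [3]
append buf[0]+buf[0] = 3+3 = 6 → [3, 6]
append buf[-1]+buf[0] = 6+3 = 9 → [3, 6, 9]
insert 8 at 1 → [3, 8, 6, 9]
insert 6 at 0 → [6, 3, 8, 6, 9]
pop() removes 9 → [6, 3, 8, 6]
sum = 23

23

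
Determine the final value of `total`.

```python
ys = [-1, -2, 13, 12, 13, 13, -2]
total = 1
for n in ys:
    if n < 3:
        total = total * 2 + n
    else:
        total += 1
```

n=-1: <3, total = 1*2+(-1) = 1
n=-2: <3, total = 1*2+(-2) = 0
n=13: not <3, total = 0+1 = 1
n=12: not <3, total = 1+1 = 2
n=13: not <3, total = 2+1 = 3
n=13: not <3, total = 3+1 = 4
n=-2: <3, total = 4*2+(-2) = 6

6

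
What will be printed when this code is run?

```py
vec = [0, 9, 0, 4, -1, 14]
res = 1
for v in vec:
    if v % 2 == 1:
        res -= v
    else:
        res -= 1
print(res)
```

-11

v=0: not odd, res = 1-1 = 0
v=9: odd, res = 0-9 = -9
v=0: not odd, res = (-9)-1 = -10
v=4: not odd, res = (-10)-1 = -11
v=-1: odd, res = (-11)-(-1) = -10
v=14: not odd, res = (-10)-1 = -11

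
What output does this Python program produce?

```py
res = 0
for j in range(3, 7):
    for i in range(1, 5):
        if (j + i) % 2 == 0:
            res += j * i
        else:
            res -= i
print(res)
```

j=3,i=1: even sum, res = 0+3 = 3
j=3,i=2: odd sum, res = 3-2 = 1
j=3,i=3: even sum, res = 1+9 = 10
j=3,i=4: odd sum, res = 10-4 = 6
j=4,i=1: odd sum, res = 6-1 = 5
j=4,i=2: even sum, res = 5+8 = 13
j=4,i=3: odd sum, res = 13-3 = 10
j=4,i=4: even sum, res = 10+16 = 26
j=5,i=1: even sum, res = 26+5 = 31
j=5,i=2: odd sum, res = 31-2 = 29
j=5,i=3: even sum, res = 29+15 = 44
j=5,i=4: odd sum, res = 44-4 = 40
j=6,i=1: odd sum, res = 40-1 = 39
j=6,i=2: even sum, res = 39+12 = 51
j=6,i=3: odd sum, res = 51-3 = 48
j=6,i=4: even sum, res = 48+24 = 72

72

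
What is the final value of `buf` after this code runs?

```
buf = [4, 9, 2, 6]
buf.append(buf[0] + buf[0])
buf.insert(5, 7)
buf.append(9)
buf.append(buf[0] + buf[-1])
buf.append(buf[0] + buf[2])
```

append buf[0]+buf[0] = 4+4 = 8 → [4, 9, 2, 6, 8]
insert 7 at 5 → [4, 9, 2, 6, 8, 7]
append 9 → [4, 9, 2, 6, 8, 7, 9]
append buf[0]+buf[-1] = 4+9 = 13 → [4, 9, 2, 6, 8, 7, 9, 13]
append buf[0]+buf[2] = 4+2 = 6 → [4, 9, 2, 6, 8, 7, 9, 13, 6]

[4, 9, 2, 6, 8, 7, 9, 13, 6]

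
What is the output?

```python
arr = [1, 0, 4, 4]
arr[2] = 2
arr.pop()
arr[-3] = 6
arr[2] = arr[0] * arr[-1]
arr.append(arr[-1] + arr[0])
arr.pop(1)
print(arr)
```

arr[2] = 2 → [1, 0, 2, 4]
pop() removes 4 → [1, 0, 2]
arr[-3] = 6 → [6, 0, 2]
arr[2] = arr[0]*arr[-1] = 6*2 = 12 → [6, 0, 12]
append arr[-1]+arr[0] = 12+6 = 18 → [6, 0, 12, 18]
pop(1) removes 0 → [6, 12, 18]

[6, 12, 18]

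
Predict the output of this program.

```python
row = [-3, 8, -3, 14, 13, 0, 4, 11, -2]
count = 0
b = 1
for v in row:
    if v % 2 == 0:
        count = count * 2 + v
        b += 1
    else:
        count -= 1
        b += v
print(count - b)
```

v=-3: not even, count = 0-1 = -1; b=-2
v=8: even, count = (-1)*2+8 = 6; b=-1
v=-3: not even, count = 6-1 = 5; b=-4
v=14: even, count = 5*2+14 = 24; b=-3
v=13: not even, count = 24-1 = 23; b=10
v=0: even, count = 23*2+0 = 46; b=11
v=4: even, count = 46*2+4 = 96; b=12
v=11: not even, count = 96-1 = 95; b=23
v=-2: even, count = 95*2+(-2) = 188; b=24
count-b = 188-24 = 164

164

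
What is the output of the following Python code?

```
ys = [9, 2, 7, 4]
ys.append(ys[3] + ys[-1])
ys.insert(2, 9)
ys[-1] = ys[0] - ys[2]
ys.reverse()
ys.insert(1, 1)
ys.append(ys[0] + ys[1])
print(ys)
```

[0, 1, 4, 7, 9, 2, 9, 1]

append ys[3]+ys[-1] = 4+4 = 8 → [9, 2, 7, 4, 8]
insert 9 at 2 → [9, 2, 9, 7, 4, 8]
ys[-1] = ys[0]-ys[2] = 9-9 = 0 → [9, 2, 9, 7, 4, 0]
reverse → [0, 4, 7, 9, 2, 9]
insert 1 at 1 → [0, 1, 4, 7, 9, 2, 9]
append ys[0]+ys[1] = 0+1 = 1 → [0, 1, 4, 7, 9, 2, 9, 1]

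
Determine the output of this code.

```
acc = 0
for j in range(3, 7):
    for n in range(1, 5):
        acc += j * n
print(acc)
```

j=3,n=1: acc = 0+3 = 3
j=3,n=2: acc = 3+6 = 9
j=3,n=3: acc = 9+9 = 18
j=3,n=4: acc = 18+12 = 30
j=4,n=1: acc = 30+4 = 34
j=4,n=2: acc = 34+8 = 42
j=4,n=3: acc = 42+12 = 54
j=4,n=4: acc = 54+16 = 70
j=5,n=1: acc = 70+5 = 75
j=5,n=2: acc = 75+10 = 85
j=5,n=3: acc = 85+15 = 100
j=5,n=4: acc = 100+20 = 120
j=6,n=1: acc = 120+6 = 126
j=6,n=2: acc = 126+12 = 138
j=6,n=3: acc = 138+18 = 156
j=6,n=4: acc = 156+24 = 180

180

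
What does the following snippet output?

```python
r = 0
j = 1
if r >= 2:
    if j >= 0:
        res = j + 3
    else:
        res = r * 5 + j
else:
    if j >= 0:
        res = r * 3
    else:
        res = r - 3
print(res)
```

0

r=0, j=1
r >= 2 is False; j >= 0 is True
→ res = r * 3 = 0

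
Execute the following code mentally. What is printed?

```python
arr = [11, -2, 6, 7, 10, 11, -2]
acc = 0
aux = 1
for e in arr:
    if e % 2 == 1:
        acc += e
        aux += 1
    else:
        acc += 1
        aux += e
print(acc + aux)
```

e=11: odd, acc = 0+11 = 11; aux=2
e=-2: not odd, acc = 11+1 = 12; aux=0
e=6: not odd, acc = 12+1 = 13; aux=6
e=7: odd, acc = 13+7 = 20; aux=7
e=10: not odd, acc = 20+1 = 21; aux=17
e=11: odd, acc = 21+11 = 32; aux=18
e=-2: not odd, acc = 32+1 = 33; aux=16
acc+aux = 33+16 = 49

49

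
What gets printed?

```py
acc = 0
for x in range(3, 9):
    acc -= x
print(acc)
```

-33

x=3: acc = 0-3 = -3
x=4: acc = (-3)-4 = -7
x=5: acc = (-7)-5 = -12
x=6: acc = (-12)-6 = -18
x=7: acc = (-18)-7 = -25
x=8: acc = (-25)-8 = -33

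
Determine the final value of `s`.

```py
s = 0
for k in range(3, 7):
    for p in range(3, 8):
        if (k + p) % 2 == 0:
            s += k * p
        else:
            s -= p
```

170

k=3,p=3: even sum, s = 0+9 = 9
k=3,p=4: odd sum, s = 9-4 = 5
k=3,p=5: even sum, s = 5+15 = 20
k=3,p=6: odd sum, s = 20-6 = 14
k=3,p=7: even sum, s = 14+21 = 35
k=4,p=3: odd sum, s = 35-3 = 32
k=4,p=4: even sum, s = 32+16 = 48
k=4,p=5: odd sum, s = 48-5 = 43
k=4,p=6: even sum, s = 43+24 = 67
k=4,p=7: odd sum, s = 67-7 = 60
k=5,p=3: even sum, s = 60+15 = 75
k=5,p=4: odd sum, s = 75-4 = 71
k=5,p=5: even sum, s = 71+25 = 96
k=5,p=6: odd sum, s = 96-6 = 90
k=5,p=7: even sum, s = 90+35 = 125
k=6,p=3: odd sum, s = 125-3 = 122
k=6,p=4: even sum, s = 122+24 = 146
k=6,p=5: odd sum, s = 146-5 = 141
k=6,p=6: even sum, s = 141+36 = 177
k=6,p=7: odd sum, s = 177-7 = 170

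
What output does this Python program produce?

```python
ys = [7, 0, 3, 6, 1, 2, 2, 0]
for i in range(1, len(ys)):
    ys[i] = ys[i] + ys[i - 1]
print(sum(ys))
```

i=1: ys[1] = 0+7 = 7 → [7, 7, 3, 6, 1, 2, 2, 0]
i=2: ys[2] = 3+7 = 10 → [7, 7, 10, 6, 1, 2, 2, 0]
i=3: ys[3] = 6+10 = 16 → [7, 7, 10, 16, 1, 2, 2, 0]
i=4: ys[4] = 1+16 = 17 → [7, 7, 10, 16, 17, 2, 2, 0]
i=5: ys[5] = 2+17 = 19 → [7, 7, 10, 16, 17, 19, 2, 0]
i=6: ys[6] = 2+19 = 21 → [7, 7, 10, 16, 17, 19, 21, 0]
i=7: ys[7] = 0+21 = 21 → [7, 7, 10, 16, 17, 19, 21, 21]
sum = 118

118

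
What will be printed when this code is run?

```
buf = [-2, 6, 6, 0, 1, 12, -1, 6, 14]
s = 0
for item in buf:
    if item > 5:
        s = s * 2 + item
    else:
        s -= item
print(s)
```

278

item=-2: not >5, s = 0-(-2) = 2
item=6: >5, s = 2*2+6 = 10
item=6: >5, s = 10*2+6 = 26
item=0: not >5, s = 26-0 = 26
item=1: not >5, s = 26-1 = 25
item=12: >5, s = 25*2+12 = 62
item=-1: not >5, s = 62-(-1) = 63
item=6: >5, s = 63*2+6 = 132
item=14: >5, s = 132*2+14 = 278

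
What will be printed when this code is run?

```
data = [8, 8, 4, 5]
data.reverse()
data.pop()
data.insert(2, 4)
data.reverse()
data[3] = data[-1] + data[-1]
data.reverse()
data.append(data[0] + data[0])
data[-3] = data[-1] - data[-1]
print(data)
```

reverse → [5, 4, 8, 8]
pop() removes 8 → [5, 4, 8]
insert 4 at 2 → [5, 4, 4, 8]
reverse → [8, 4, 4, 5]
data[3] = data[-1]+data[-1] = 5+5 = 10 → [8, 4, 4, 10]
reverse → [10, 4, 4, 8]
append data[0]+data[0] = 10+10 = 20 → [10, 4, 4, 8, 20]
data[-3] = data[-1]-data[-1] = 20-20 = 0 → [10, 4, 0, 8, 20]

[10, 4, 0, 8, 20]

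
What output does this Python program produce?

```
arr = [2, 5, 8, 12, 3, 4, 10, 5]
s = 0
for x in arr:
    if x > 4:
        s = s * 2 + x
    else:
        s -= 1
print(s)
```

x=2: not >4, s = 0-1 = -1
x=5: >4, s = (-1)*2+5 = 3
x=8: >4, s = 3*2+8 = 14
x=12: >4, s = 14*2+12 = 40
x=3: not >4, s = 40-1 = 39
x=4: not >4, s = 39-1 = 38
x=10: >4, s = 38*2+10 = 86
x=5: >4, s = 86*2+5 = 177

177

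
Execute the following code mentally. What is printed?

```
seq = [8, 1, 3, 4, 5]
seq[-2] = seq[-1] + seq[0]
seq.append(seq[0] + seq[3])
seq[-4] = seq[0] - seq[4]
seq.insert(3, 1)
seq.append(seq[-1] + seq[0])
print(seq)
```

[8, 1, 3, 1, 13, 5, 21, 29]

seq[-2] = seq[-1]+seq[0] = 5+8 = 13 → [8, 1, 3, 13, 5]
append seq[0]+seq[3] = 8+13 = 21 → [8, 1, 3, 13, 5, 21]
seq[-4] = seq[0]-seq[4] = 8-5 = 3 → [8, 1, 3, 13, 5, 21]
insert 1 at 3 → [8, 1, 3, 1, 13, 5, 21]
append seq[-1]+seq[0] = 21+8 = 29 → [8, 1, 3, 1, 13, 5, 21, 29]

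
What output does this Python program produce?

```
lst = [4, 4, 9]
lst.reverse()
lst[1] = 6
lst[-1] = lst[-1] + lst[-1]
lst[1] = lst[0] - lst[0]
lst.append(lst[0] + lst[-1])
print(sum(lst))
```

reverse → [9, 4, 4]
lst[1] = 6 → [9, 6, 4]
lst[-1] = lst[-1]+lst[-1] = 4+4 = 8 → [9, 6, 8]
lst[1] = lst[0]-lst[0] = 9-9 = 0 → [9, 0, 8]
append lst[0]+lst[-1] = 9+8 = 17 → [9, 0, 8, 17]
sum = 34

34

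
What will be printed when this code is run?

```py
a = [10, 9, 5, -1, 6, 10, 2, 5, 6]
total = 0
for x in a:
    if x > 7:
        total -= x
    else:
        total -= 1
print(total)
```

-35

x=10: >7, total = 0-10 = -10
x=9: >7, total = (-10)-9 = -19
x=5: not >7, total = (-19)-1 = -20
x=-1: not >7, total = (-20)-1 = -21
x=6: not >7, total = (-21)-1 = -22
x=10: >7, total = (-22)-10 = -32
x=2: not >7, total = (-32)-1 = -33
x=5: not >7, total = (-33)-1 = -34
x=6: not >7, total = (-34)-1 = -35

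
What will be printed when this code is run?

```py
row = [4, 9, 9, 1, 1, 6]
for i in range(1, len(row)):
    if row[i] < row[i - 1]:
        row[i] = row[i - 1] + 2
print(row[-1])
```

i=1: 9>=4, unchanged → [4, 9, 9, 1, 1, 6]
i=2: 9>=9, unchanged → [4, 9, 9, 1, 1, 6]
i=3: 1<9, row[3] = 9+2 = 11 → [4, 9, 9, 11, 1, 6]
i=4: 1<11, row[4] = 11+2 = 13 → [4, 9, 9, 11, 13, 6]
i=5: 6<13, row[5] = 13+2 = 15 → [4, 9, 9, 11, 13, 15]

15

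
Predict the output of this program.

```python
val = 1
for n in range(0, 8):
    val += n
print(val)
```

n=0: val = 1+0 = 1
n=1: val = 1+1 = 2
n=2: val = 2+2 = 4
n=3: val = 4+3 = 7
n=4: val = 7+4 = 11
n=5: val = 11+5 = 16
n=6: val = 16+6 = 22
n=7: val = 22+7 = 29

29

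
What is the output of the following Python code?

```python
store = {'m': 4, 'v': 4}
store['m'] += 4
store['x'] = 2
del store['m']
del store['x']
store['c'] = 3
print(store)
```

{'v': 4, 'c': 3}

store['m'] = 4+4 = 8 → {'m': 8, 'v': 4}
store['x'] = 2 → {'m': 8, 'v': 4, 'x': 2}
del 'm' → {'v': 4, 'x': 2}
del 'x' → {'v': 4}
store['c'] = 3 → {'v': 4, 'c': 3}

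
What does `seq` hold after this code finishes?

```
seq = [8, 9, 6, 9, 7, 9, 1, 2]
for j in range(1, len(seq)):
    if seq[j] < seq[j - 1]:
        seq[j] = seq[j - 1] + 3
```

[8, 9, 12, 15, 18, 21, 24, 27]

j=1: 9>=8, unchanged → [8, 9, 6, 9, 7, 9, 1, 2]
j=2: 6<9, seq[2] = 9+3 = 12 → [8, 9, 12, 9, 7, 9, 1, 2]
j=3: 9<12, seq[3] = 12+3 = 15 → [8, 9, 12, 15, 7, 9, 1, 2]
j=4: 7<15, seq[4] = 15+3 = 18 → [8, 9, 12, 15, 18, 9, 1, 2]
j=5: 9<18, seq[5] = 18+3 = 21 → [8, 9, 12, 15, 18, 21, 1, 2]
j=6: 1<21, seq[6] = 21+3 = 24 → [8, 9, 12, 15, 18, 21, 24, 2]
j=7: 2<24, seq[7] = 24+3 = 27 → [8, 9, 12, 15, 18, 21, 24, 27]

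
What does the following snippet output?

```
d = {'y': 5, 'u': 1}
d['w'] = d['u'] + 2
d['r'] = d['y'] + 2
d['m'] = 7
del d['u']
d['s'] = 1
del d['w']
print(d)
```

{'y': 5, 'r': 7, 'm': 7, 's': 1}

d['w'] = d['u']+2 = 3 → {'y': 5, 'u': 1, 'w': 3}
d['r'] = d['y']+2 = 7 → {'y': 5, 'u': 1, 'w': 3, 'r': 7}
d['m'] = 7 → {'y': 5, 'u': 1, 'w': 3, 'r': 7, 'm': 7}
del 'u' → {'y': 5, 'w': 3, 'r': 7, 'm': 7}
d['s'] = 1 → {'y': 5, 'w': 3, 'r': 7, 'm': 7, 's': 1}
del 'w' → {'y': 5, 'r': 7, 'm': 7, 's': 1}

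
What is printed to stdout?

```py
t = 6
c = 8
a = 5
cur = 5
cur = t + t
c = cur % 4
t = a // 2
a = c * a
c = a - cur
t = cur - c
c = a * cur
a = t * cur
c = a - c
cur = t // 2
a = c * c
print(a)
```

cur = 6+6 = 12
c = 12%4 = 0
t = 5//2 = 2
a = 0*5 = 0
c = 0-12 = -12
t = 12-(-12) = 24
c = 0*12 = 0
a = 24*12 = 288
c = 288-0 = 288
cur = 24//2 = 12
a = 288*288 = 82944

82944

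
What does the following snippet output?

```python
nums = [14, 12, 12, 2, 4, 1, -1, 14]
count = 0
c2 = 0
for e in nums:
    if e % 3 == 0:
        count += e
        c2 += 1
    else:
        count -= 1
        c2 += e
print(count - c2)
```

-18

e=14: not %3==0, count = 0-1 = -1; c2=14
e=12: %3==0, count = (-1)+12 = 11; c2=15
e=12: %3==0, count = 11+12 = 23; c2=16
e=2: not %3==0, count = 23-1 = 22; c2=18
e=4: not %3==0, count = 22-1 = 21; c2=22
e=1: not %3==0, count = 21-1 = 20; c2=23
e=-1: not %3==0, count = 20-1 = 19; c2=22
e=14: not %3==0, count = 19-1 = 18; c2=36
count-c2 = 18-36 = -18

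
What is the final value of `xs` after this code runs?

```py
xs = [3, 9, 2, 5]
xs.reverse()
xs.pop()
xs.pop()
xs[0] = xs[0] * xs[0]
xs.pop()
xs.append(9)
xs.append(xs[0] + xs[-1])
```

[25, 9, 34]

reverse → [5, 2, 9, 3]
pop() removes 3 → [5, 2, 9]
pop() removes 9 → [5, 2]
xs[0] = xs[0]*xs[0] = 5*5 = 25 → [25, 2]
pop() removes 2 → [25]
append 9 → [25, 9]
append xs[0]+xs[-1] = 25+9 = 34 → [25, 9, 34]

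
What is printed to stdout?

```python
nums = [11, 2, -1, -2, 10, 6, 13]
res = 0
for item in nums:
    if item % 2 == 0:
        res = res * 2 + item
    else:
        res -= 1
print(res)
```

item=11: not even, res = 0-1 = -1
item=2: even, res = (-1)*2+2 = 0
item=-1: not even, res = 0-1 = -1
item=-2: even, res = (-1)*2+(-2) = -4
item=10: even, res = (-4)*2+10 = 2
item=6: even, res = 2*2+6 = 10
item=13: not even, res = 10-1 = 9

9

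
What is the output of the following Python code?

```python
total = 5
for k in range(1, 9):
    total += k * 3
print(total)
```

k=1: total = 5+1*3 = 8
k=2: total = 8+2*3 = 14
k=3: total = 14+3*3 = 23
k=4: total = 23+4*3 = 35
k=5: total = 35+5*3 = 50
k=6: total = 50+6*3 = 68
k=7: total = 68+7*3 = 89
k=8: total = 89+8*3 = 113

113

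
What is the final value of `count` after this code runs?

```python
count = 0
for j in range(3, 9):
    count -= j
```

-33

j=3: count = 0-3 = -3
j=4: count = (-3)-4 = -7
j=5: count = (-7)-5 = -12
j=6: count = (-12)-6 = -18
j=7: count = (-18)-7 = -25
j=8: count = (-25)-8 = -33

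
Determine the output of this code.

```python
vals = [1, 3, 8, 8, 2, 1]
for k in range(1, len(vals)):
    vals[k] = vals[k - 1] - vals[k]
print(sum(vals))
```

k=1: vals[1] = 1-3 = -2 → [1, -2, 8, 8, 2, 1]
k=2: vals[2] = (-2)-8 = -10 → [1, -2, -10, 8, 2, 1]
k=3: vals[3] = (-10)-8 = -18 → [1, -2, -10, -18, 2, 1]
k=4: vals[4] = (-18)-2 = -20 → [1, -2, -10, -18, -20, 1]
k=5: vals[5] = (-20)-1 = -21 → [1, -2, -10, -18, -20, -21]
sum = -70

-70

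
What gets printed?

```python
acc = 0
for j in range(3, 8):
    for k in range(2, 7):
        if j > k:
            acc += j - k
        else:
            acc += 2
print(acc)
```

j=3,k=2: 3>2, acc = 0+1 = 1
j=3,k=3: not 3>3, acc = 1+2 = 3
j=3,k=4: not 3>4, acc = 3+2 = 5
j=3,k=5: not 3>5, acc = 5+2 = 7
j=3,k=6: not 3>6, acc = 7+2 = 9
j=4,k=2: 4>2, acc = 9+2 = 11
j=4,k=3: 4>3, acc = 11+1 = 12
j=4,k=4: not 4>4, acc = 12+2 = 14
j=4,k=5: not 4>5, acc = 14+2 = 16
j=4,k=6: not 4>6, acc = 16+2 = 18
j=5,k=2: 5>2, acc = 18+3 = 21
j=5,k=3: 5>3, acc = 21+2 = 23
j=5,k=4: 5>4, acc = 23+1 = 24
j=5,k=5: not 5>5, acc = 24+2 = 26
j=5,k=6: not 5>6, acc = 26+2 = 28
j=6,k=2: 6>2, acc = 28+4 = 32
j=6,k=3: 6>3, acc = 32+3 = 35
j=6,k=4: 6>4, acc = 35+2 = 37
j=6,k=5: 6>5, acc = 37+1 = 38
j=6,k=6: not 6>6, acc = 38+2 = 40
j=7,k=2: 7>2, acc = 40+5 = 45
j=7,k=3: 7>3, acc = 45+4 = 49
j=7,k=4: 7>4, acc = 49+3 = 52
j=7,k=5: 7>5, acc = 52+2 = 54
j=7,k=6: 7>6, acc = 54+1 = 55

55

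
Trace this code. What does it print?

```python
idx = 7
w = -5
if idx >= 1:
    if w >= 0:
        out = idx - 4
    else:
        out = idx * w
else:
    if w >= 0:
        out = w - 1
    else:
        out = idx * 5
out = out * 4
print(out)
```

idx=7, w=-5
idx >= 1 is True; w >= 0 is False
→ out = idx * w = -35
out = (-35)*4 = -140

-140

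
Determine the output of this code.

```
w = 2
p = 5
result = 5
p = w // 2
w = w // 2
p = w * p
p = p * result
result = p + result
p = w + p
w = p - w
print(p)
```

6

p = 2//2 = 1
w = 2//2 = 1
p = 1*1 = 1
p = 1*5 = 5
result = 5+5 = 10
p = 1+5 = 6
w = 6-1 = 5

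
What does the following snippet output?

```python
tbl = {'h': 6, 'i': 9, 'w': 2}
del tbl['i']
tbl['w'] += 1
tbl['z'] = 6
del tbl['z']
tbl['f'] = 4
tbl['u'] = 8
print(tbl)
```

{'h': 6, 'w': 3, 'f': 4, 'u': 8}

del 'i' → {'h': 6, 'w': 2}
tbl['w'] = 2+1 = 3 → {'h': 6, 'w': 3}
tbl['z'] = 6 → {'h': 6, 'w': 3, 'z': 6}
del 'z' → {'h': 6, 'w': 3}
tbl['f'] = 4 → {'h': 6, 'w': 3, 'f': 4}
tbl['u'] = 8 → {'h': 6, 'w': 3, 'f': 4, 'u': 8}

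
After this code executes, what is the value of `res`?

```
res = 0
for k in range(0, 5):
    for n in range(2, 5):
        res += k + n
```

75

k=0,n=2: res = 0+2 = 2
k=0,n=3: res = 2+3 = 5
k=0,n=4: res = 5+4 = 9
k=1,n=2: res = 9+3 = 12
k=1,n=3: res = 12+4 = 16
k=1,n=4: res = 16+5 = 21
k=2,n=2: res = 21+4 = 25
k=2,n=3: res = 25+5 = 30
k=2,n=4: res = 30+6 = 36
k=3,n=2: res = 36+5 = 41
k=3,n=3: res = 41+6 = 47
k=3,n=4: res = 47+7 = 54
k=4,n=2: res = 54+6 = 60
k=4,n=3: res = 60+7 = 67
k=4,n=4: res = 67+8 = 75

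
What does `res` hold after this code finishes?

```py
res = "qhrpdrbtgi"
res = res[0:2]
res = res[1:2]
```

slice [0:2] → 'qh'
slice [1:2] → 'h'

'h'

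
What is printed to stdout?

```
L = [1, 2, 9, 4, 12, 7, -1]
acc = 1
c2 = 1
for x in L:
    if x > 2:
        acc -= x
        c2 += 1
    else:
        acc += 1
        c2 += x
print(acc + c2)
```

-21

x=1: not >2, acc = 1+1 = 2; c2=2
x=2: not >2, acc = 2+1 = 3; c2=4
x=9: >2, acc = 3-9 = -6; c2=5
x=4: >2, acc = (-6)-4 = -10; c2=6
x=12: >2, acc = (-10)-12 = -22; c2=7
x=7: >2, acc = (-22)-7 = -29; c2=8
x=-1: not >2, acc = (-29)+1 = -28; c2=7
acc+c2 = (-28)+7 = -21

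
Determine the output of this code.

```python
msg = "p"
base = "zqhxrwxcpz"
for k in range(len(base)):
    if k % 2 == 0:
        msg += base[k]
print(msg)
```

pzhrxp

k=0: add 'z' → 'pz'
k=1: skip
k=2: add 'h' → 'pzh'
k=3: skip
k=4: add 'r' → 'pzhr'
k=5: skip
k=6: add 'x' → 'pzhrx'
k=7: skip
k=8: add 'p' → 'pzhrxp'
k=9: skip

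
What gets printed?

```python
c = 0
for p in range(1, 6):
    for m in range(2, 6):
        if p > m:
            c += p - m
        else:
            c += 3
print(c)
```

p=1,m=2: not 1>2, c = 0+3 = 3
p=1,m=3: not 1>3, c = 3+3 = 6
p=1,m=4: not 1>4, c = 6+3 = 9
p=1,m=5: not 1>5, c = 9+3 = 12
p=2,m=2: not 2>2, c = 12+3 = 15
p=2,m=3: not 2>3, c = 15+3 = 18
p=2,m=4: not 2>4, c = 18+3 = 21
p=2,m=5: not 2>5, c = 21+3 = 24
p=3,m=2: 3>2, c = 24+1 = 25
p=3,m=3: not 3>3, c = 25+3 = 28
p=3,m=4: not 3>4, c = 28+3 = 31
p=3,m=5: not 3>5, c = 31+3 = 34
p=4,m=2: 4>2, c = 34+2 = 36
p=4,m=3: 4>3, c = 36+1 = 37
p=4,m=4: not 4>4, c = 37+3 = 40
p=4,m=5: not 4>5, c = 40+3 = 43
p=5,m=2: 5>2, c = 43+3 = 46
p=5,m=3: 5>3, c = 46+2 = 48
p=5,m=4: 5>4, c = 48+1 = 49
p=5,m=5: not 5>5, c = 49+3 = 52

52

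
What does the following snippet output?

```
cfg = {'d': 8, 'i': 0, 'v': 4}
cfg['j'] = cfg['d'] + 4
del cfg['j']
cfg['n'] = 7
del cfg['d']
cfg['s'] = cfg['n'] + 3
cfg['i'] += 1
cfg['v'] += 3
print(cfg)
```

cfg['j'] = cfg['d']+4 = 12 → {'d': 8, 'i': 0, 'v': 4, 'j': 12}
del 'j' → {'d': 8, 'i': 0, 'v': 4}
cfg['n'] = 7 → {'d': 8, 'i': 0, 'v': 4, 'n': 7}
del 'd' → {'i': 0, 'v': 4, 'n': 7}
cfg['s'] = cfg['n']+3 = 10 → {'i': 0, 'v': 4, 'n': 7, 's': 10}
cfg['i'] = 0+1 = 1 → {'i': 1, 'v': 4, 'n': 7, 's': 10}
cfg['v'] = 4+3 = 7 → {'i': 1, 'v': 7, 'n': 7, 's': 10}

{'i': 1, 'v': 7, 'n': 7, 's': 10}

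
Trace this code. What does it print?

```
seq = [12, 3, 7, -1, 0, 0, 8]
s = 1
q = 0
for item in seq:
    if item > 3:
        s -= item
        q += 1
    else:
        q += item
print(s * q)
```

item=12: >3, s = 1-12 = -11; q=1
item=3: not >3; q=4
item=7: >3, s = (-11)-7 = -18; q=5
item=-1: not >3; q=4
item=0: not >3; q=4
item=0: not >3; q=4
item=8: >3, s = (-18)-8 = -26; q=5
s*q = (-26)*5 = -130

-130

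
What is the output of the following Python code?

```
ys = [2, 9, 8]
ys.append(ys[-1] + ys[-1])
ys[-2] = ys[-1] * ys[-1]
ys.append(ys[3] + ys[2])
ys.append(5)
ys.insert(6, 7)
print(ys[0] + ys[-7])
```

append ys[-1]+ys[-1] = 8+8 = 16 → [2, 9, 8, 16]
ys[-2] = ys[-1]*ys[-1] = 16*16 = 256 → [2, 9, 256, 16]
append ys[3]+ys[2] = 16+256 = 272 → [2, 9, 256, 16, 272]
append 5 → [2, 9, 256, 16, 272, 5]
insert 7 at 6 → [2, 9, 256, 16, 272, 5, 7]
ys[0]+ys[-7] = 2+2 = 4

4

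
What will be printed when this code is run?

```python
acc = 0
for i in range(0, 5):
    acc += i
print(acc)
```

i=0: acc = 0+0 = 0
i=1: acc = 0+1 = 1
i=2: acc = 1+2 = 3
i=3: acc = 3+3 = 6
i=4: acc = 6+4 = 10

10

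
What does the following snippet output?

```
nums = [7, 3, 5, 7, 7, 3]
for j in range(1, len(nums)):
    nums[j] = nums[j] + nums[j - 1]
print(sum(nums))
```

115

j=1: nums[1] = 3+7 = 10 → [7, 10, 5, 7, 7, 3]
j=2: nums[2] = 5+10 = 15 → [7, 10, 15, 7, 7, 3]
j=3: nums[3] = 7+15 = 22 → [7, 10, 15, 22, 7, 3]
j=4: nums[4] = 7+22 = 29 → [7, 10, 15, 22, 29, 3]
j=5: nums[5] = 3+29 = 32 → [7, 10, 15, 22, 29, 32]
sum = 115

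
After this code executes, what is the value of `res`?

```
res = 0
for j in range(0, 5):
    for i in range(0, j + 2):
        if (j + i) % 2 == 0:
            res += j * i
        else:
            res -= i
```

j=0,i=0: even sum, res = 0+0 = 0
j=0,i=1: odd sum, res = 0-1 = -1
j=1,i=0: odd sum, res = (-1)-0 = -1
j=1,i=1: even sum, res = (-1)+1 = 0
j=1,i=2: odd sum, res = 0-2 = -2
j=2,i=0: even sum, res = (-2)+0 = -2
j=2,i=1: odd sum, res = (-2)-1 = -3
j=2,i=2: even sum, res = (-3)+4 = 1
j=2,i=3: odd sum, res = 1-3 = -2
j=3,i=0: odd sum, res = (-2)-0 = -2
j=3,i=1: even sum, res = (-2)+3 = 1
j=3,i=2: odd sum, res = 1-2 = -1
j=3,i=3: even sum, res = (-1)+9 = 8
j=3,i=4: odd sum, res = 8-4 = 4
j=4,i=0: even sum, res = 4+0 = 4
j=4,i=1: odd sum, res = 4-1 = 3
j=4,i=2: even sum, res = 3+8 = 11
j=4,i=3: odd sum, res = 11-3 = 8
j=4,i=4: even sum, res = 8+16 = 24
j=4,i=5: odd sum, res = 24-5 = 19

19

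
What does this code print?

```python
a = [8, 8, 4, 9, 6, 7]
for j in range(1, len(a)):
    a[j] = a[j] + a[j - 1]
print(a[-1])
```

42

j=1: a[1] = 8+8 = 16 → [8, 16, 4, 9, 6, 7]
j=2: a[2] = 4+16 = 20 → [8, 16, 20, 9, 6, 7]
j=3: a[3] = 9+20 = 29 → [8, 16, 20, 29, 6, 7]
j=4: a[4] = 6+29 = 35 → [8, 16, 20, 29, 35, 7]
j=5: a[5] = 7+35 = 42 → [8, 16, 20, 29, 35, 42]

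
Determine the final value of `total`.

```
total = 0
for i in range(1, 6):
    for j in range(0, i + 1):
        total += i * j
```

i=1,j=0: total = 0+0 = 0
i=1,j=1: total = 0+1 = 1
i=2,j=0: total = 1+0 = 1
i=2,j=1: total = 1+2 = 3
i=2,j=2: total = 3+4 = 7
i=3,j=0: total = 7+0 = 7
i=3,j=1: total = 7+3 = 10
i=3,j=2: total = 10+6 = 16
i=3,j=3: total = 16+9 = 25
i=4,j=0: total = 25+0 = 25
i=4,j=1: total = 25+4 = 29
i=4,j=2: total = 29+8 = 37
i=4,j=3: total = 37+12 = 49
i=4,j=4: total = 49+16 = 65
i=5,j=0: total = 65+0 = 65
i=5,j=1: total = 65+5 = 70
i=5,j=2: total = 70+10 = 80
i=5,j=3: total = 80+15 = 95
i=5,j=4: total = 95+20 = 115
i=5,j=5: total = 115+25 = 140

140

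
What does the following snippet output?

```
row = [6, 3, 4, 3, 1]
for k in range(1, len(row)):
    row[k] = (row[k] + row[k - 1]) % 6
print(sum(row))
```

k=1: row[1] = (3+6)%6 = 3 → [6, 3, 4, 3, 1]
k=2: row[2] = (4+3)%6 = 1 → [6, 3, 1, 3, 1]
k=3: row[3] = (3+1)%6 = 4 → [6, 3, 1, 4, 1]
k=4: row[4] = (1+4)%6 = 5 → [6, 3, 1, 4, 5]
sum = 19

19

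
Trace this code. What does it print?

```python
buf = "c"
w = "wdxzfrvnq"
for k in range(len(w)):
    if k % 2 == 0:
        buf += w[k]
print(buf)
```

k=0: add 'w' → 'cw'
k=1: skip
k=2: add 'x' → 'cwx'
k=3: skip
k=4: add 'f' → 'cwxf'
k=5: skip
k=6: add 'v' → 'cwxfv'
k=7: skip
k=8: add 'q' → 'cwxfvq'

cwxfvq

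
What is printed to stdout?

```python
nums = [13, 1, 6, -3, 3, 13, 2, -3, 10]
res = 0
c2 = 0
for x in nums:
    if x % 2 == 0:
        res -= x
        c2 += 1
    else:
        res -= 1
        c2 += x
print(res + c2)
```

3

x=13: not even, res = 0-1 = -1; c2=13
x=1: not even, res = (-1)-1 = -2; c2=14
x=6: even, res = (-2)-6 = -8; c2=15
x=-3: not even, res = (-8)-1 = -9; c2=12
x=3: not even, res = (-9)-1 = -10; c2=15
x=13: not even, res = (-10)-1 = -11; c2=28
x=2: even, res = (-11)-2 = -13; c2=29
x=-3: not even, res = (-13)-1 = -14; c2=26
x=10: even, res = (-14)-10 = -24; c2=27
res+c2 = (-24)+27 = 3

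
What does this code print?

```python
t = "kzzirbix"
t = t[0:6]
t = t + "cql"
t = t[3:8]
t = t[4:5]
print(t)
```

slice [0:6] → 'kzzirb'
+ 'cql' → 'kzzirbcql'
slice [3:8] → 'irbcq'
slice [4:5] → 'q'

q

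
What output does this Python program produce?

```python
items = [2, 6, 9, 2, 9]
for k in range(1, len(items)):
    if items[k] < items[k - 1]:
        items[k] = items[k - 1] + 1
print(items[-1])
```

k=1: 6>=2, unchanged → [2, 6, 9, 2, 9]
k=2: 9>=6, unchanged → [2, 6, 9, 2, 9]
k=3: 2<9, items[3] = 9+1 = 10 → [2, 6, 9, 10, 9]
k=4: 9<10, items[4] = 10+1 = 11 → [2, 6, 9, 10, 11]

11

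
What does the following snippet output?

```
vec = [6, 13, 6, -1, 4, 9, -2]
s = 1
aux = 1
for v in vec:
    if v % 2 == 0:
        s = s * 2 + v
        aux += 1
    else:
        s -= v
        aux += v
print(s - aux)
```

-50

v=6: even, s = 1*2+6 = 8; aux=2
v=13: not even, s = 8-13 = -5; aux=15
v=6: even, s = (-5)*2+6 = -4; aux=16
v=-1: not even, s = (-4)-(-1) = -3; aux=15
v=4: even, s = (-3)*2+4 = -2; aux=16
v=9: not even, s = (-2)-9 = -11; aux=25
v=-2: even, s = (-11)*2+(-2) = -24; aux=26
s-aux = (-24)-26 = -50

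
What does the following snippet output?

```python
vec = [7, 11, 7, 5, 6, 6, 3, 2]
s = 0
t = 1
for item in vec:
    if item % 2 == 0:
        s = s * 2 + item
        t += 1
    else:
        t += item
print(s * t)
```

item=7: not even; t=8
item=11: not even; t=19
item=7: not even; t=26
item=5: not even; t=31
item=6: even, s = 0*2+6 = 6; t=32
item=6: even, s = 6*2+6 = 18; t=33
item=3: not even; t=36
item=2: even, s = 18*2+2 = 38; t=37
s*t = 38*37 = 1406

1406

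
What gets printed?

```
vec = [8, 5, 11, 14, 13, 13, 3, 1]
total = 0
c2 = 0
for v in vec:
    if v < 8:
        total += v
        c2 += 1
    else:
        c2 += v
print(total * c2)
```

v=8: not <8; c2=8
v=5: <8, total = 0+5 = 5; c2=9
v=11: not <8; c2=20
v=14: not <8; c2=34
v=13: not <8; c2=47
v=13: not <8; c2=60
v=3: <8, total = 5+3 = 8; c2=61
v=1: <8, total = 8+1 = 9; c2=62
total*c2 = 9*62 = 558

558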